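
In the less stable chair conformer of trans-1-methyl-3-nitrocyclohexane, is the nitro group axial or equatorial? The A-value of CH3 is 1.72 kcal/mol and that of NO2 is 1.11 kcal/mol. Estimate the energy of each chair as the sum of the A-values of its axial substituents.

equatorial

C1 and C3 have the same parity, so for the trans isomer the two substituents are one axial and one equatorial in each chair.
Chair I (methyl axial, nitro equatorial): E = 1.72 kcal/mol.
Chair II (methyl equatorial, nitro axial): E = 1.11 kcal/mol.
Chair I is the less stable (higher-energy) conformer, and in that chair the nitro group is equatorial.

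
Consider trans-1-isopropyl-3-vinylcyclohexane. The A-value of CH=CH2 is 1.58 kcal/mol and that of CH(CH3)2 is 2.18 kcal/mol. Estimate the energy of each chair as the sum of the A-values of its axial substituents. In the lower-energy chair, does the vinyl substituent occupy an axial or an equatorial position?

axial

C1 and C3 have the same parity, so for the trans isomer the two substituents are one axial and one equatorial in each chair.
Chair I (vinyl axial, isopropyl equatorial): E = 1.58 kcal/mol.
Chair II (vinyl equatorial, isopropyl axial): E = 2.18 kcal/mol.
Chair I is the more stable (lower-energy) conformer, and in that chair the vinyl group is axial.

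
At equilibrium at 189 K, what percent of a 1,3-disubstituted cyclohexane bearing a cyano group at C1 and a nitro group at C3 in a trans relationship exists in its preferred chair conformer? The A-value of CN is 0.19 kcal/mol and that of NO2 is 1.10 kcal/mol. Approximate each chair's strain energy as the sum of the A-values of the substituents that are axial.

C1 and C3 have the same parity, so for the trans isomer the two substituents are one axial and one equatorial in each chair.
Chair I (cyano axial, nitro equatorial): E = 0.19 kcal/mol; chair II (cyano equatorial, nitro axial): E = 1.10 kcal/mol.
ΔG = 0.91 kcal/mol between the two chairs.
K = exp(ΔG/RT) with R = 1.987×10⁻³ kcal mol⁻¹ K⁻¹ and T = 189 K gives K ≈ 11.3.
Fraction in the lower-energy chair = K/(K+1) = 91.9%.

91.9%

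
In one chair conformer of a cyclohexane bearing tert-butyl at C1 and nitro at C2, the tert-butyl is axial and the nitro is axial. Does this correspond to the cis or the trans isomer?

C1 and C2 have opposite parity, so their axial bonds point in opposite directions.
With opposite-parity carbons, two substituents on the same face are one axial and one equatorial; opposite faces give both axial or both equatorial.
Here the groups are axial/axial → opposite face → trans.

trans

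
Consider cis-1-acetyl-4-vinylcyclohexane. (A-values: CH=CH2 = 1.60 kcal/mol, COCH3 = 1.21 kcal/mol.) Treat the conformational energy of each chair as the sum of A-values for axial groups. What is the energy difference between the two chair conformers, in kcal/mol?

0.39 kcal/mol

C1 and C4 have opposite parity, so for the cis isomer the two substituents are one axial and one equatorial in each chair.
Chair I (vinyl axial, acetyl equatorial): E = 1.60 kcal/mol.
Chair II (vinyl equatorial, acetyl axial): E = 1.21 kcal/mol.
ΔE = 1.60 − 1.21 = 0.39 kcal/mol; chair II is more stable.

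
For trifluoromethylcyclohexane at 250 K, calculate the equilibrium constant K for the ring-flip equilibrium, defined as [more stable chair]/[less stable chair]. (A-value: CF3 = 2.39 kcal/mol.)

K ≈ 123

One chair has the trifluoromethyl group axial (E = 2.39 kcal/mol) and the other has it equatorial (E = 0).
ΔG = 2.39 kcal/mol between the two chairs.
K = exp(ΔG/RT) with R = 1.987×10⁻³ kcal mol⁻¹ K⁻¹ and T = 250 K gives K ≈ 123.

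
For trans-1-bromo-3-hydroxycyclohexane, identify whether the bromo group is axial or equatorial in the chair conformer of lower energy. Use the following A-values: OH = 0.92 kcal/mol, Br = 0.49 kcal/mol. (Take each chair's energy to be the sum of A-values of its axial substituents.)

C1 and C3 have the same parity, so for the trans isomer the two substituents are one axial and one equatorial in each chair.
Chair I (hydroxyl axial, bromo equatorial): E = 0.92 kcal/mol.
Chair II (hydroxyl equatorial, bromo axial): E = 0.49 kcal/mol.
Chair II is the more stable (lower-energy) conformer, and in that chair the bromo group is axial.

axial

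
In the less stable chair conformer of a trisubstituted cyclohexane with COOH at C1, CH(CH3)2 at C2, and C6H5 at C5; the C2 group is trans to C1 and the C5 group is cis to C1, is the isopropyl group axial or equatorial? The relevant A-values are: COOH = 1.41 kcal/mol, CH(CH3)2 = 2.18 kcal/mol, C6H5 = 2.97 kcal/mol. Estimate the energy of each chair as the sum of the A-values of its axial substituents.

axial

Chair I (carboxyl axial, isopropyl axial, phenyl axial): E = 6.56 kcal/mol.
Chair II (carboxyl equatorial, isopropyl equatorial, phenyl equatorial): E = 0.00 kcal/mol.
Chair I is the less stable (higher-energy) conformer, and in that chair the isopropyl group is axial.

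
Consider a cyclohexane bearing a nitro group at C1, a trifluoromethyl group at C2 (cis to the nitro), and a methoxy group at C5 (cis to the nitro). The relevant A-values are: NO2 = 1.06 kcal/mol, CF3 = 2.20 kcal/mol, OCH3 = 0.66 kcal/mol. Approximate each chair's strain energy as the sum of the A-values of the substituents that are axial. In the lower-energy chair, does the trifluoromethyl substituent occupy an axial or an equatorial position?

equatorial

Chair I (nitro axial, trifluoromethyl equatorial, methoxy axial): E = 1.72 kcal/mol.
Chair II (nitro equatorial, trifluoromethyl axial, methoxy equatorial): E = 2.20 kcal/mol.
Chair I is the more stable (lower-energy) conformer, and in that chair the trifluoromethyl group is equatorial.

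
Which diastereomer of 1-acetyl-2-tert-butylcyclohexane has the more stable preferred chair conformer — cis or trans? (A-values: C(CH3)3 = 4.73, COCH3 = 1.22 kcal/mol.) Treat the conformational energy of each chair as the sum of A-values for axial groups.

trans

At 1,2 positions (parity opposite): cis → (a,e or e,a); trans → (e,e or a,a).
Best chair for cis: E = 1.22 kcal/mol; best chair for trans: E = 0.00 kcal/mol.
The trans isomer is lower by 1.22 kcal/mol.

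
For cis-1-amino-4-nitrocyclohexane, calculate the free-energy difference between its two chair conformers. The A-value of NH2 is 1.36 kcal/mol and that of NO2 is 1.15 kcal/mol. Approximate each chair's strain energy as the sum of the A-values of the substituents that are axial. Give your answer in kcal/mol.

0.21 kcal/mol

C1 and C4 have opposite parity, so for the cis isomer the two substituents are one axial and one equatorial in each chair.
Chair I (amino axial, nitro equatorial): E = 1.36 kcal/mol.
Chair II (amino equatorial, nitro axial): E = 1.15 kcal/mol.
ΔE = 1.36 − 1.15 = 0.21 kcal/mol; chair II is more stable.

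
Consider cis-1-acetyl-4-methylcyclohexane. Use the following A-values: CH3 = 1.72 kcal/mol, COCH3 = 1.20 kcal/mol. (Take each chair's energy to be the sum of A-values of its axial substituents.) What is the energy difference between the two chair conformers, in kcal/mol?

C1 and C4 have opposite parity, so for the cis isomer the two substituents are one axial and one equatorial in each chair.
Chair I (methyl axial, acetyl equatorial): E = 1.72 kcal/mol.
Chair II (methyl equatorial, acetyl axial): E = 1.20 kcal/mol.
ΔE = 1.72 − 1.20 = 0.52 kcal/mol; chair II is more stable.

0.52 kcal/mol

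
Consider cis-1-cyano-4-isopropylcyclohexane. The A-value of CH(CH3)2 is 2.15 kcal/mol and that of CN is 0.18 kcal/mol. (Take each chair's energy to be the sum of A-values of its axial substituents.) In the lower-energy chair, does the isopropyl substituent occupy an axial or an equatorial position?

equatorial

C1 and C4 have opposite parity, so for the cis isomer the two substituents are one axial and one equatorial in each chair.
Chair I (isopropyl axial, cyano equatorial): E = 2.15 kcal/mol.
Chair II (isopropyl equatorial, cyano axial): E = 0.18 kcal/mol.
Chair II is the more stable (lower-energy) conformer, and in that chair the isopropyl group is equatorial.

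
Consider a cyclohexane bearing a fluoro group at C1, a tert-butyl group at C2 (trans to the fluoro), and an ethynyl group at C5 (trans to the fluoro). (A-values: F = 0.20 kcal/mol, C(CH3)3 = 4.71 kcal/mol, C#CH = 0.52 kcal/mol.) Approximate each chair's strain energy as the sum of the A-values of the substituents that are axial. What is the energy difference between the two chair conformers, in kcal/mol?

Chair I (fluoro axial, tert-butyl axial, ethynyl equatorial): E = 4.91 kcal/mol.
Chair II (fluoro equatorial, tert-butyl equatorial, ethynyl axial): E = 0.52 kcal/mol.
ΔE = 4.91 − 0.52 = 4.39 kcal/mol; chair II is more stable.

4.39 kcal/mol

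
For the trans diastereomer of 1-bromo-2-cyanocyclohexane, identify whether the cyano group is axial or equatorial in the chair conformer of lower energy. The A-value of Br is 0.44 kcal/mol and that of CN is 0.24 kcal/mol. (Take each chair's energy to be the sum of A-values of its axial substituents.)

equatorial

C1 and C2 have opposite parity, so for the trans isomer the two substituents are e,e in one chair and a,a in the other.
Chair I (bromo axial, cyano axial): E = 0.68 kcal/mol.
Chair II (bromo equatorial, cyano equatorial): E = 0.00 kcal/mol.
Chair II is the more stable (lower-energy) conformer, and in that chair the cyano group is equatorial.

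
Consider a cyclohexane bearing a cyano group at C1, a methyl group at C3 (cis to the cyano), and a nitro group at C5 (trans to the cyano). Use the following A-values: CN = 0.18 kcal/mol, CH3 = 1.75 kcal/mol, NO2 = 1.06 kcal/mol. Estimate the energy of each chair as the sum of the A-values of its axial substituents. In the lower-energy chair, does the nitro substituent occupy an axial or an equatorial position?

axial

Chair I (cyano axial, methyl axial, nitro equatorial): E = 1.93 kcal/mol.
Chair II (cyano equatorial, methyl equatorial, nitro axial): E = 1.06 kcal/mol.
Chair II is the more stable (lower-energy) conformer, and in that chair the nitro group is axial.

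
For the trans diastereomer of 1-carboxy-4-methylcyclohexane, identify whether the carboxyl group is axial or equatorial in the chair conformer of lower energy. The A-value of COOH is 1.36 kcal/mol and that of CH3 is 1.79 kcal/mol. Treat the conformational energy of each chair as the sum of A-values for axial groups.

C1 and C4 have opposite parity, so for the trans isomer the two substituents are e,e in one chair and a,a in the other.
Chair I (carboxyl axial, methyl axial): E = 3.15 kcal/mol.
Chair II (carboxyl equatorial, methyl equatorial): E = 0.00 kcal/mol.
Chair II is the more stable (lower-energy) conformer, and in that chair the carboxyl group is equatorial.

equatorial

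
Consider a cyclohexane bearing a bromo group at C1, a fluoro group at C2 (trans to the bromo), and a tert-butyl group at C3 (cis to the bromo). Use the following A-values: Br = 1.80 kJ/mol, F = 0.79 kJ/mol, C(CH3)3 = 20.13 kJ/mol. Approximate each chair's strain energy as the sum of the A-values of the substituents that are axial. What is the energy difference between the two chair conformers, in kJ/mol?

Chair I (bromo axial, fluoro axial, tert-butyl axial): E = 22.72 kJ/mol.
Chair II (bromo equatorial, fluoro equatorial, tert-butyl equatorial): E = 0.00 kJ/mol.
ΔE = 22.72 − 0.00 = 22.72 kJ/mol; chair II is more stable.

22.72 kJ/mol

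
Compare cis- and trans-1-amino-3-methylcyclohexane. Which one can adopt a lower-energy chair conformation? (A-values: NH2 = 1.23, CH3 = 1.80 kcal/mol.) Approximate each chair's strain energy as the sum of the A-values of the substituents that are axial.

cis

At 1,3 positions (parity same): cis → (e,e or a,a); trans → (a,e or e,a).
Best chair for cis: E = 0.00 kcal/mol; best chair for trans: E = 1.23 kcal/mol.
The cis isomer is lower by 1.23 kcal/mol.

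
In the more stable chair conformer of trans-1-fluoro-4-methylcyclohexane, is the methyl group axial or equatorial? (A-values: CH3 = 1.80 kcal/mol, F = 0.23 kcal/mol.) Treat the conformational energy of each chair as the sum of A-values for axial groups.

C1 and C4 have opposite parity, so for the trans isomer the two substituents are e,e in one chair and a,a in the other.
Chair I (methyl axial, fluoro axial): E = 2.03 kcal/mol.
Chair II (methyl equatorial, fluoro equatorial): E = 0.00 kcal/mol.
Chair II is the more stable (lower-energy) conformer, and in that chair the methyl group is equatorial.

equatorial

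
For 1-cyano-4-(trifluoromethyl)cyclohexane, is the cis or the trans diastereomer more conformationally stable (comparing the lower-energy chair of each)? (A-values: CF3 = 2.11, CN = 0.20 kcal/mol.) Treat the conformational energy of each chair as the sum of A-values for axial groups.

At 1,4 positions (parity opposite): cis → (a,e or e,a); trans → (e,e or a,a).
Best chair for cis: E = 0.20 kcal/mol; best chair for trans: E = 0.00 kcal/mol.
The trans isomer is lower by 0.20 kcal/mol.

trans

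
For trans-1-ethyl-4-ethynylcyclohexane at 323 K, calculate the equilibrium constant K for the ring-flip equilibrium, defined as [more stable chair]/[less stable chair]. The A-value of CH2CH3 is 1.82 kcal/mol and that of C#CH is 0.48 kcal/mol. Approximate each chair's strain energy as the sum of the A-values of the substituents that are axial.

C1 and C4 have opposite parity, so for the trans isomer the two substituents are e,e in one chair and a,a in the other.
Chair I (ethyl axial, ethynyl axial): E = 2.30 kcal/mol; chair II (ethyl equatorial, ethynyl equatorial): E = 0.00 kcal/mol.
ΔG = 2.30 kcal/mol between the two chairs.
K = exp(ΔG/RT) with R = 1.987×10⁻³ kcal mol⁻¹ K⁻¹ and T = 323 K gives K ≈ 36.

K ≈ 36.0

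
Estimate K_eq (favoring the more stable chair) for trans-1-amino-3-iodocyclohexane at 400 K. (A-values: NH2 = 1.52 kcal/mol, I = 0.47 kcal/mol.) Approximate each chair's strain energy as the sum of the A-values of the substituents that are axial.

K ≈ 3.75

C1 and C3 have the same parity, so for the trans isomer the two substituents are one axial and one equatorial in each chair.
Chair I (amino axial, iodo equatorial): E = 1.52 kcal/mol; chair II (amino equatorial, iodo axial): E = 0.47 kcal/mol.
ΔG = 1.05 kcal/mol between the two chairs.
K = exp(ΔG/RT) with R = 1.987×10⁻³ kcal mol⁻¹ K⁻¹ and T = 400 K gives K ≈ 3.75.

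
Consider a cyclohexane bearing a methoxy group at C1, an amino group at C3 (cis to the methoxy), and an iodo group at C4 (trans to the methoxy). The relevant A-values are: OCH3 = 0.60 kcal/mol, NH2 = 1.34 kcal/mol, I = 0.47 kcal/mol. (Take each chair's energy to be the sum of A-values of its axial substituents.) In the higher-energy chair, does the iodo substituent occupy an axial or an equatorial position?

axial

Chair I (methoxy axial, amino axial, iodo axial): E = 2.41 kcal/mol.
Chair II (methoxy equatorial, amino equatorial, iodo equatorial): E = 0.00 kcal/mol.
Chair I is the less stable (higher-energy) conformer, and in that chair the iodo group is axial.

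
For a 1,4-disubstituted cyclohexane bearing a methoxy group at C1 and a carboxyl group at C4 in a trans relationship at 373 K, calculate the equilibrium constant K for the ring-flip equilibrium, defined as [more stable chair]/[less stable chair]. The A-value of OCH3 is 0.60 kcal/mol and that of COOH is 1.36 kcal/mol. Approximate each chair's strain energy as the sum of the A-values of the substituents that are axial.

C1 and C4 have opposite parity, so for the trans isomer the two substituents are e,e in one chair and a,a in the other.
Chair I (methoxy axial, carboxyl axial): E = 1.96 kcal/mol; chair II (methoxy equatorial, carboxyl equatorial): E = 0.00 kcal/mol.
ΔG = 1.96 kcal/mol between the two chairs.
K = exp(ΔG/RT) with R = 1.987×10⁻³ kcal mol⁻¹ K⁻¹ and T = 373 K gives K ≈ 14.1.

K ≈ 14.1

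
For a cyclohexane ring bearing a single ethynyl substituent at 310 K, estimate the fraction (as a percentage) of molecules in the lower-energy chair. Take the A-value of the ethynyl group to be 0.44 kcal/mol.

One chair has the ethynyl group axial (E = 0.44 kcal/mol) and the other has it equatorial (E = 0).
ΔG = 0.44 kcal/mol between the two chairs.
K = exp(ΔG/RT) with R = 1.987×10⁻³ kcal mol⁻¹ K⁻¹ and T = 310 K gives K ≈ 2.04.
Fraction in the lower-energy chair = K/(K+1) = 67.1%.

67.1%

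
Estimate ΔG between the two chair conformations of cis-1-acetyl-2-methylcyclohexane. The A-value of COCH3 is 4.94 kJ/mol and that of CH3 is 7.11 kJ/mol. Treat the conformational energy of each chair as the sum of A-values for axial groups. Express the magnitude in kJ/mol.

2.17 kJ/mol

C1 and C2 have opposite parity, so for the cis isomer the two substituents are one axial and one equatorial in each chair.
Chair I (acetyl axial, methyl equatorial): E = 4.94 kJ/mol.
Chair II (acetyl equatorial, methyl axial): E = 7.11 kJ/mol.
ΔE = 7.11 − 4.94 = 2.17 kJ/mol; chair I is more stable.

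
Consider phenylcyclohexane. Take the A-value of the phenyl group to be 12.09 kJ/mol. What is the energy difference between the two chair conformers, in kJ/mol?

A monosubstituted cyclohexane has one chair with the phenyl group axial (E = A = 12.09 kJ/mol) and one with it equatorial (E = 0).
ΔE = 12.09 − 0 = 12.09 kJ/mol.

12.09 kJ/mol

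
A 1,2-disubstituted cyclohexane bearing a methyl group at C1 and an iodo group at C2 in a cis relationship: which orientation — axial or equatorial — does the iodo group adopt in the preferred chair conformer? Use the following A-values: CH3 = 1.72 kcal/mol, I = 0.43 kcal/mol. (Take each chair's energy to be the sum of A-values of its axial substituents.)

C1 and C2 have opposite parity, so for the cis isomer the two substituents are one axial and one equatorial in each chair.
Chair I (methyl axial, iodo equatorial): E = 1.72 kcal/mol.
Chair II (methyl equatorial, iodo axial): E = 0.43 kcal/mol.
Chair II is the more stable (lower-energy) conformer, and in that chair the iodo group is axial.

axial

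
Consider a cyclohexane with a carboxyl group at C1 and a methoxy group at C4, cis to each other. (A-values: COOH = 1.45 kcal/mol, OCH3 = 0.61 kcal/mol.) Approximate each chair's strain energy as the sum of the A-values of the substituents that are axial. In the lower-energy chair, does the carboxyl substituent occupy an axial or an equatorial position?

equatorial

C1 and C4 have opposite parity, so for the cis isomer the two substituents are one axial and one equatorial in each chair.
Chair I (carboxyl axial, methoxy equatorial): E = 1.45 kcal/mol.
Chair II (carboxyl equatorial, methoxy axial): E = 0.61 kcal/mol.
Chair II is the more stable (lower-energy) conformer, and in that chair the carboxyl group is equatorial.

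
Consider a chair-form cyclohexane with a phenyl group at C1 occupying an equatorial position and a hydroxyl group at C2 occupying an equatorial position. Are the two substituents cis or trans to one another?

trans

C1 and C2 have opposite parity, so their axial bonds point in opposite directions.
With opposite-parity carbons, two substituents on the same face are one axial and one equatorial; opposite faces give both axial or both equatorial.
Here the groups are equatorial/equatorial → opposite face → trans.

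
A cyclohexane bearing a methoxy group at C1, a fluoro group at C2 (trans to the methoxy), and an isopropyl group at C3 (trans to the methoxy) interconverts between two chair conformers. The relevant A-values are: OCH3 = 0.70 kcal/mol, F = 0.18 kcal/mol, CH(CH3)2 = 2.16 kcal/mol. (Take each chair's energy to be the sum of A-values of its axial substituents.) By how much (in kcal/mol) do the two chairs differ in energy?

1.28 kcal/mol

Chair I (methoxy axial, fluoro axial, isopropyl equatorial): E = 0.88 kcal/mol.
Chair II (methoxy equatorial, fluoro equatorial, isopropyl axial): E = 2.16 kcal/mol.
ΔE = 2.16 − 0.88 = 1.28 kcal/mol; chair I is more stable.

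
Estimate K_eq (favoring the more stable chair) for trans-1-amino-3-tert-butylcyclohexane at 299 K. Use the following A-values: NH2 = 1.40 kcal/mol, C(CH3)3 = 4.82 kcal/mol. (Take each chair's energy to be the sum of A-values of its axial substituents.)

C1 and C3 have the same parity, so for the trans isomer the two substituents are one axial and one equatorial in each chair.
Chair I (amino axial, tert-butyl equatorial): E = 1.40 kcal/mol; chair II (amino equatorial, tert-butyl axial): E = 4.82 kcal/mol.
ΔG = 3.42 kcal/mol between the two chairs.
K = exp(ΔG/RT) with R = 1.987×10⁻³ kcal mol⁻¹ K⁻¹ and T = 299 K gives K ≈ 316.

K ≈ 316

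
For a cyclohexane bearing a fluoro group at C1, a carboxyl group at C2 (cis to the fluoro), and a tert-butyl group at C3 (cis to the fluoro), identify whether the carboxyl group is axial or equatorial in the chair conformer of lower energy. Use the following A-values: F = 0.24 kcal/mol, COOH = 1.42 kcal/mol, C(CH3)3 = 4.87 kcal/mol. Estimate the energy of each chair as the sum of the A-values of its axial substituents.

Chair I (fluoro axial, carboxyl equatorial, tert-butyl axial): E = 5.11 kcal/mol.
Chair II (fluoro equatorial, carboxyl axial, tert-butyl equatorial): E = 1.42 kcal/mol.
Chair II is the more stable (lower-energy) conformer, and in that chair the carboxyl group is axial.

axial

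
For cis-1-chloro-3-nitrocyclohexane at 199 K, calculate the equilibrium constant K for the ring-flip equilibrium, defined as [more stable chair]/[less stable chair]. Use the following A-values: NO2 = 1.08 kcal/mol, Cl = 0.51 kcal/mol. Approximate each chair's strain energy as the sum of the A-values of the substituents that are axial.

C1 and C3 have the same parity, so for the cis isomer the two substituents are e,e in one chair and a,a in the other.
Chair I (nitro axial, chloro axial): E = 1.59 kcal/mol; chair II (nitro equatorial, chloro equatorial): E = 0.00 kcal/mol.
ΔG = 1.59 kcal/mol between the two chairs.
K = exp(ΔG/RT) with R = 1.987×10⁻³ kcal mol⁻¹ K⁻¹ and T = 199 K gives K ≈ 55.8.

K ≈ 55.8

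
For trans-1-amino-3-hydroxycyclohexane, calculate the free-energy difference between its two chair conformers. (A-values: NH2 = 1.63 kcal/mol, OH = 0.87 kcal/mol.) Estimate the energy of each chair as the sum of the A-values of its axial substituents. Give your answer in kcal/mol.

0.76 kcal/mol

C1 and C3 have the same parity, so for the trans isomer the two substituents are one axial and one equatorial in each chair.
Chair I (amino axial, hydroxyl equatorial): E = 1.63 kcal/mol.
Chair II (amino equatorial, hydroxyl axial): E = 0.87 kcal/mol.
ΔE = 1.63 − 0.87 = 0.76 kcal/mol; chair II is more stable.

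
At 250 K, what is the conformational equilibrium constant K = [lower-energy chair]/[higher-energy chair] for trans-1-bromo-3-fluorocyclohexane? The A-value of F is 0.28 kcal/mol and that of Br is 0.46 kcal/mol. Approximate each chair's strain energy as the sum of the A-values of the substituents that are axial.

C1 and C3 have the same parity, so for the trans isomer the two substituents are one axial and one equatorial in each chair.
Chair I (fluoro axial, bromo equatorial): E = 0.28 kcal/mol; chair II (fluoro equatorial, bromo axial): E = 0.46 kcal/mol.
ΔG = 0.18 kcal/mol between the two chairs.
K = exp(ΔG/RT) with R = 1.987×10⁻³ kcal mol⁻¹ K⁻¹ and T = 250 K gives K ≈ 1.44.

K ≈ 1.44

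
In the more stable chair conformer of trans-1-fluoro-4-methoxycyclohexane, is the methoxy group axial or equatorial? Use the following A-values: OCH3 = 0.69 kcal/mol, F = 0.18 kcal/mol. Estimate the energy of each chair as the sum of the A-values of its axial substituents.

C1 and C4 have opposite parity, so for the trans isomer the two substituents are e,e in one chair and a,a in the other.
Chair I (methoxy axial, fluoro axial): E = 0.87 kcal/mol.
Chair II (methoxy equatorial, fluoro equatorial): E = 0.00 kcal/mol.
Chair II is the more stable (lower-energy) conformer, and in that chair the methoxy group is equatorial.

equatorial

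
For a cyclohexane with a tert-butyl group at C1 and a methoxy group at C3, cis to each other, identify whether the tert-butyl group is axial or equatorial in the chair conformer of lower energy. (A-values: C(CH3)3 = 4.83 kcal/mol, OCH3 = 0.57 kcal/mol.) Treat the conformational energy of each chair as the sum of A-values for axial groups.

equatorial

C1 and C3 have the same parity, so for the cis isomer the two substituents are e,e in one chair and a,a in the other.
Chair I (tert-butyl axial, methoxy axial): E = 5.40 kcal/mol.
Chair II (tert-butyl equatorial, methoxy equatorial): E = 0.00 kcal/mol.
Chair II is the more stable (lower-energy) conformer, and in that chair the tert-butyl group is equatorial.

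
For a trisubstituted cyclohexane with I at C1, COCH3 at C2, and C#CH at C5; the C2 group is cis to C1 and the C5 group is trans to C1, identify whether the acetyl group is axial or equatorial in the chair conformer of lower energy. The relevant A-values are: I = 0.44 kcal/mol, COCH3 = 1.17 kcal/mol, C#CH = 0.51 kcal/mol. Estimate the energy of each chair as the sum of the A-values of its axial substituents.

Chair I (iodo axial, acetyl equatorial, ethynyl equatorial): E = 0.44 kcal/mol.
Chair II (iodo equatorial, acetyl axial, ethynyl axial): E = 1.68 kcal/mol.
Chair I is the more stable (lower-energy) conformer, and in that chair the acetyl group is equatorial.

equatorial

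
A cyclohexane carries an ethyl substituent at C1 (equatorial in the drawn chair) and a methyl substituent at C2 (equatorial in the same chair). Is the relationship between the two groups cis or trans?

trans

C1 and C2 have opposite parity, so their axial bonds point in opposite directions.
With opposite-parity carbons, two substituents on the same face are one axial and one equatorial; opposite faces give both axial or both equatorial.
Here the groups are equatorial/equatorial → opposite face → trans.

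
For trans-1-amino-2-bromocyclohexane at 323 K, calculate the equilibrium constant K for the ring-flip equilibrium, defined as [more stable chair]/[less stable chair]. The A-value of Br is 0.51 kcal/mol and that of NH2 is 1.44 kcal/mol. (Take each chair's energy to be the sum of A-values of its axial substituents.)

K ≈ 20.9

C1 and C2 have opposite parity, so for the trans isomer the two substituents are e,e in one chair and a,a in the other.
Chair I (bromo axial, amino axial): E = 1.95 kcal/mol; chair II (bromo equatorial, amino equatorial): E = 0.00 kcal/mol.
ΔG = 1.95 kcal/mol between the two chairs.
K = exp(ΔG/RT) with R = 1.987×10⁻³ kcal mol⁻¹ K⁻¹ and T = 323 K gives K ≈ 20.9.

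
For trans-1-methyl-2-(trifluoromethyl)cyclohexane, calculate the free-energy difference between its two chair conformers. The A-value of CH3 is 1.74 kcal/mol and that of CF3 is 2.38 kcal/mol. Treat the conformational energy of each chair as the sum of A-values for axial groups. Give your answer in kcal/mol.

4.12 kcal/mol

C1 and C2 have opposite parity, so for the trans isomer the two substituents are e,e in one chair and a,a in the other.
Chair I (methyl axial, trifluoromethyl axial): E = 4.12 kcal/mol.
Chair II (methyl equatorial, trifluoromethyl equatorial): E = 0.00 kcal/mol.
ΔE = 4.12 − 0.00 = 4.12 kcal/mol; chair II is more stable.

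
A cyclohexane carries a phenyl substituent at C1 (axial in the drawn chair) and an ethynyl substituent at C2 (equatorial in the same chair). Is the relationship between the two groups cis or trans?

C1 and C2 have opposite parity, so their axial bonds point in opposite directions.
With opposite-parity carbons, two substituents on the same face are one axial and one equatorial; opposite faces give both axial or both equatorial.
Here the groups are axial/equatorial → same face → cis.

cis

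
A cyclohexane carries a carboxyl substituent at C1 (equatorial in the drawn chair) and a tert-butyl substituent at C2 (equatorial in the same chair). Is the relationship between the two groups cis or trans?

trans

C1 and C2 have opposite parity, so their axial bonds point in opposite directions.
With opposite-parity carbons, two substituents on the same face are one axial and one equatorial; opposite faces give both axial or both equatorial.
Here the groups are equatorial/equatorial → opposite face → trans.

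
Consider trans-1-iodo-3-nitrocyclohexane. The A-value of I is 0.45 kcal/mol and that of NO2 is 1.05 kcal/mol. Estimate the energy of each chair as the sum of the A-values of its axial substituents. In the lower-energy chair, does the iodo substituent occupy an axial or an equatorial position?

axial

C1 and C3 have the same parity, so for the trans isomer the two substituents are one axial and one equatorial in each chair.
Chair I (iodo axial, nitro equatorial): E = 0.45 kcal/mol.
Chair II (iodo equatorial, nitro axial): E = 1.05 kcal/mol.
Chair I is the more stable (lower-energy) conformer, and in that chair the iodo group is axial.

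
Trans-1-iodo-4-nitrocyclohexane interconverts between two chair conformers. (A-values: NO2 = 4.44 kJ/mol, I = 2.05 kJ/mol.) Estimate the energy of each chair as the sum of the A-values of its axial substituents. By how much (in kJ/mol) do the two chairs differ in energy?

C1 and C4 have opposite parity, so for the trans isomer the two substituents are e,e in one chair and a,a in the other.
Chair I (nitro axial, iodo axial): E = 6.49 kJ/mol.
Chair II (nitro equatorial, iodo equatorial): E = 0.00 kJ/mol.
ΔE = 6.49 − 0.00 = 6.49 kJ/mol; chair II is more stable.

6.49 kJ/mol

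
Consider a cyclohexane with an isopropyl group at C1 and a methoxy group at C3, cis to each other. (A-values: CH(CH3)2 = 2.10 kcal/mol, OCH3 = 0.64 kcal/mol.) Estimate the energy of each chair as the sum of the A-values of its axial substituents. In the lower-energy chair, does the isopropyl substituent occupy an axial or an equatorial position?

equatorial

C1 and C3 have the same parity, so for the cis isomer the two substituents are e,e in one chair and a,a in the other.
Chair I (isopropyl axial, methoxy axial): E = 2.74 kcal/mol.
Chair II (isopropyl equatorial, methoxy equatorial): E = 0.00 kcal/mol.
Chair II is the more stable (lower-energy) conformer, and in that chair the isopropyl group is equatorial.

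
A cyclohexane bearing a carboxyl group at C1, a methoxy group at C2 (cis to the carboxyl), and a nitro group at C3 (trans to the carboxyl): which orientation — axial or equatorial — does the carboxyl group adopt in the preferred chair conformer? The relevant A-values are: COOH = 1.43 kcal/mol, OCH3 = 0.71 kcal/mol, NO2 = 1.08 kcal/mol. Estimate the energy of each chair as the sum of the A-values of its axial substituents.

axial

Chair I (carboxyl axial, methoxy equatorial, nitro equatorial): E = 1.43 kcal/mol.
Chair II (carboxyl equatorial, methoxy axial, nitro axial): E = 1.79 kcal/mol.
Chair I is the more stable (lower-energy) conformer, and in that chair the carboxyl group is axial.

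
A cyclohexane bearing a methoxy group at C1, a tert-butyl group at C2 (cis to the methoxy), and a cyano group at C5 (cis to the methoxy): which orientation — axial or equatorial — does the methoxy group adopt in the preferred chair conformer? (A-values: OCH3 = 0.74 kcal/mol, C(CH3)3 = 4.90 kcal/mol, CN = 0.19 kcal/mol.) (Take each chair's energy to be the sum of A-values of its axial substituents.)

Chair I (methoxy axial, tert-butyl equatorial, cyano axial): E = 0.93 kcal/mol.
Chair II (methoxy equatorial, tert-butyl axial, cyano equatorial): E = 4.90 kcal/mol.
Chair I is the more stable (lower-energy) conformer, and in that chair the methoxy group is axial.

axial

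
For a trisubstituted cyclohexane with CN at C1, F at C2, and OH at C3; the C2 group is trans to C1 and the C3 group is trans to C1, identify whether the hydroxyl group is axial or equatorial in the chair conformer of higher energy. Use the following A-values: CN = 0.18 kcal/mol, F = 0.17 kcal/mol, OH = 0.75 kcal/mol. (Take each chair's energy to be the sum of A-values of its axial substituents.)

axial

Chair I (cyano axial, fluoro axial, hydroxyl equatorial): E = 0.35 kcal/mol.
Chair II (cyano equatorial, fluoro equatorial, hydroxyl axial): E = 0.75 kcal/mol.
Chair II is the less stable (higher-energy) conformer, and in that chair the hydroxyl group is axial.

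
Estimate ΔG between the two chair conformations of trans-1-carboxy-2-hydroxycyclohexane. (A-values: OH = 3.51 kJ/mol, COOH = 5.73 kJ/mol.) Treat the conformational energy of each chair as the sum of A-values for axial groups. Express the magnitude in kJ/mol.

9.24 kJ/mol

C1 and C2 have opposite parity, so for the trans isomer the two substituents are e,e in one chair and a,a in the other.
Chair I (hydroxyl axial, carboxyl axial): E = 9.24 kJ/mol.
Chair II (hydroxyl equatorial, carboxyl equatorial): E = 0.00 kJ/mol.
ΔE = 9.24 − 0.00 = 9.24 kJ/mol; chair II is more stable.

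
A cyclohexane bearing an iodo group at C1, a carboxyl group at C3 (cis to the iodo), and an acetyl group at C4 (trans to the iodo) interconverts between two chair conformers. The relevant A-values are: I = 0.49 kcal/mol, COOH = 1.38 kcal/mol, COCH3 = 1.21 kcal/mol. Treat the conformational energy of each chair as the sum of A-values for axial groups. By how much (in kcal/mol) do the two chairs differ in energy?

Chair I (iodo axial, carboxyl axial, acetyl axial): E = 3.08 kcal/mol.
Chair II (iodo equatorial, carboxyl equatorial, acetyl equatorial): E = 0.00 kcal/mol.
ΔE = 3.08 − 0.00 = 3.08 kcal/mol; chair II is more stable.

3.08 kcal/mol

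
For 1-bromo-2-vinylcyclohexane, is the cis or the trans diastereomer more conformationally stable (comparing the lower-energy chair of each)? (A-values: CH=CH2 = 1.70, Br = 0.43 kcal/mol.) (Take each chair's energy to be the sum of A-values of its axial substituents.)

At 1,2 positions (parity opposite): cis → (a,e or e,a); trans → (e,e or a,a).
Best chair for cis: E = 0.43 kcal/mol; best chair for trans: E = 0.00 kcal/mol.
The trans isomer is lower by 0.43 kcal/mol.

trans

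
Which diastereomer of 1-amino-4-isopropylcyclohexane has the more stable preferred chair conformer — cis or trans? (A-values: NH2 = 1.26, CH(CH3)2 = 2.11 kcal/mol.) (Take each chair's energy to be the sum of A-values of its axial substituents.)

At 1,4 positions (parity opposite): cis → (a,e or e,a); trans → (e,e or a,a).
Best chair for cis: E = 1.26 kcal/mol; best chair for trans: E = 0.00 kcal/mol.
The trans isomer is lower by 1.26 kcal/mol.

trans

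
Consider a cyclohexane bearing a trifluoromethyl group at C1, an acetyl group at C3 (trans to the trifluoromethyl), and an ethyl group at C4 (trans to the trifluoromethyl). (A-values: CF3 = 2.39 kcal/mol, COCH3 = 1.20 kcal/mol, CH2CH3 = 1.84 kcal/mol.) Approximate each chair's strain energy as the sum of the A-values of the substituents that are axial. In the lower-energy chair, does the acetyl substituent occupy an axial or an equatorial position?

axial

Chair I (trifluoromethyl axial, acetyl equatorial, ethyl axial): E = 4.23 kcal/mol.
Chair II (trifluoromethyl equatorial, acetyl axial, ethyl equatorial): E = 1.20 kcal/mol.
Chair II is the more stable (lower-energy) conformer, and in that chair the acetyl group is axial.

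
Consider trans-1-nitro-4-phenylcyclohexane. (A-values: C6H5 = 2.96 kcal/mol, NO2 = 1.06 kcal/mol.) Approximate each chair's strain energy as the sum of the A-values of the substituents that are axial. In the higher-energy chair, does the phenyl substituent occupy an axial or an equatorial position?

axial

C1 and C4 have opposite parity, so for the trans isomer the two substituents are e,e in one chair and a,a in the other.
Chair I (phenyl axial, nitro axial): E = 4.02 kcal/mol.
Chair II (phenyl equatorial, nitro equatorial): E = 0.00 kcal/mol.
Chair I is the less stable (higher-energy) conformer, and in that chair the phenyl group is axial.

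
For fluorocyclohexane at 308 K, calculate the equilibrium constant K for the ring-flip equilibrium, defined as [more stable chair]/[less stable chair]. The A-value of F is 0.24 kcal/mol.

One chair has the fluoro group axial (E = 0.24 kcal/mol) and the other has it equatorial (E = 0).
ΔG = 0.24 kcal/mol between the two chairs.
K = exp(ΔG/RT) with R = 1.987×10⁻³ kcal mol⁻¹ K⁻¹ and T = 308 K gives K ≈ 1.48.

K ≈ 1.48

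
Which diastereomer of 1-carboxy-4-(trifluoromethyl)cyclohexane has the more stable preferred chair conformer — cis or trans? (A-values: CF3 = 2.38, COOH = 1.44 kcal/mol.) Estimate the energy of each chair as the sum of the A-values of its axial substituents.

trans

At 1,4 positions (parity opposite): cis → (a,e or e,a); trans → (e,e or a,a).
Best chair for cis: E = 1.44 kcal/mol; best chair for trans: E = 0.00 kcal/mol.
The trans isomer is lower by 1.44 kcal/mol.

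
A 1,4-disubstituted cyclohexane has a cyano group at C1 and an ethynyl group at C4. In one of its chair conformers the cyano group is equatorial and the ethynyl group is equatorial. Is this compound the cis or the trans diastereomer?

trans

C1 and C4 have opposite parity, so their axial bonds point in opposite directions.
With opposite-parity carbons, two substituents on the same face are one axial and one equatorial; opposite faces give both axial or both equatorial.
Here the groups are equatorial/equatorial → opposite face → trans.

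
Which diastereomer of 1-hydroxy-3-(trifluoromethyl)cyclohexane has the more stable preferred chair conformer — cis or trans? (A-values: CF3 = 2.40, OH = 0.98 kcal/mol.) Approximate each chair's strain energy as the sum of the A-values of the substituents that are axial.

cis

At 1,3 positions (parity same): cis → (e,e or a,a); trans → (a,e or e,a).
Best chair for cis: E = 0.00 kcal/mol; best chair for trans: E = 0.98 kcal/mol.
The cis isomer is lower by 0.98 kcal/mol.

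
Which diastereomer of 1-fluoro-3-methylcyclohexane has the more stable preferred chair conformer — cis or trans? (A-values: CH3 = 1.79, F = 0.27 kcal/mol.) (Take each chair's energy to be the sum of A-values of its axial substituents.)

cis

At 1,3 positions (parity same): cis → (e,e or a,a); trans → (a,e or e,a).
Best chair for cis: E = 0.00 kcal/mol; best chair for trans: E = 0.27 kcal/mol.
The cis isomer is lower by 0.27 kcal/mol.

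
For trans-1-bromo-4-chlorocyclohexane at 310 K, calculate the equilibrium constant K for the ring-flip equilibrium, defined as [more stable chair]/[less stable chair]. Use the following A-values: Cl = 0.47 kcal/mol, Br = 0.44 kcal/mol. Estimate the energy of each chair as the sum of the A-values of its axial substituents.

C1 and C4 have opposite parity, so for the trans isomer the two substituents are e,e in one chair and a,a in the other.
Chair I (chloro axial, bromo axial): E = 0.91 kcal/mol; chair II (chloro equatorial, bromo equatorial): E = 0.00 kcal/mol.
ΔG = 0.91 kcal/mol between the two chairs.
K = exp(ΔG/RT) with R = 1.987×10⁻³ kcal mol⁻¹ K⁻¹ and T = 310 K gives K ≈ 4.38.

K ≈ 4.38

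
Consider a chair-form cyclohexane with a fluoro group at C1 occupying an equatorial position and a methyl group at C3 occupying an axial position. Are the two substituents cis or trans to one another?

C1 and C3 have the same parity, so their axial bonds point in the same direction.
With same-parity carbons, two substituents on the same face are both axial or both equatorial; opposite faces give one of each.
Here the groups are equatorial/axial → opposite face → trans.

trans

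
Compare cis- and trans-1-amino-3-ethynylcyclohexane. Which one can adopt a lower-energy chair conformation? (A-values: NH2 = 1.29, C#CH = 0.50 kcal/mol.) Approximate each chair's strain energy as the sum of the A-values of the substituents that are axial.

At 1,3 positions (parity same): cis → (e,e or a,a); trans → (a,e or e,a).
Best chair for cis: E = 0.00 kcal/mol; best chair for trans: E = 0.50 kcal/mol.
The cis isomer is lower by 0.50 kcal/mol.

cis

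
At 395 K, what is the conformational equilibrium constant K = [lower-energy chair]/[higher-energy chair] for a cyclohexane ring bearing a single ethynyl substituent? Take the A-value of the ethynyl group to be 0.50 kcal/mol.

K ≈ 1.89

One chair has the ethynyl group axial (E = 0.50 kcal/mol) and the other has it equatorial (E = 0).
ΔG = 0.50 kcal/mol between the two chairs.
K = exp(ΔG/RT) with R = 1.987×10⁻³ kcal mol⁻¹ K⁻¹ and T = 395 K gives K ≈ 1.89.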